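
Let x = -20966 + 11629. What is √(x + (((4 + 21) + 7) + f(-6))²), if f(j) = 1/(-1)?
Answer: 2*I*√2094 ≈ 91.521*I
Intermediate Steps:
f(j) = -1
x = -9337
√(x + (((4 + 21) + 7) + f(-6))²) = √(-9337 + (((4 + 21) + 7) - 1)²) = √(-9337 + ((25 + 7) - 1)²) = √(-9337 + (32 - 1)²) = √(-9337 + 31²) = √(-9337 + 961) = √(-8376) = 2*I*√2094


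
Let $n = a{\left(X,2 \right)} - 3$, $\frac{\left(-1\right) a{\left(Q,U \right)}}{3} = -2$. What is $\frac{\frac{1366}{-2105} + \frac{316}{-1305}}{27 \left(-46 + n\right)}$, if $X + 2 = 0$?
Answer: $\frac{489562}{637859205} \approx 0.00076751$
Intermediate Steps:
$X = -2$ ($X = -2 + 0 = -2$)
$a{\left(Q,U \right)} = 6$ ($a{\left(Q,U \right)} = \left(-3\right) \left(-2\right) = 6$)
$n = 3$ ($n = 6 - 3 = 3$)
$\frac{\frac{1366}{-2105} + \frac{316}{-1305}}{27 \left(-46 + n\right)} = \frac{\frac{1366}{-2105} + \frac{316}{-1305}}{27 \left(-46 + 3\right)} = \frac{1366 \left(- \frac{1}{2105}\right) + 316 \left(- \frac{1}{1305}\right)}{27 \left(-43\right)} = \frac{- \frac{1366}{2105} - \frac{316}{1305}}{-1161} = \left(- \frac{489562}{549405}\right) \left(- \frac{1}{1161}\right) = \frac{489562}{637859205}$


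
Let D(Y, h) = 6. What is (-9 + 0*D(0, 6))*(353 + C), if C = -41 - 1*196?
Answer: -1044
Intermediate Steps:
C = -237 (C = -41 - 196 = -237)
(-9 + 0*D(0, 6))*(353 + C) = (-9 + 0*6)*(353 - 237) = (-9 + 0)*116 = -9*116 = -1044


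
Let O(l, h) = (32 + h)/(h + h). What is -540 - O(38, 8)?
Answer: -1085/2 ≈ -542.50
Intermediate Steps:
O(l, h) = (32 + h)/(2*h) (O(l, h) = (32 + h)/((2*h)) = (32 + h)*(1/(2*h)) = (32 + h)/(2*h))
-540 - O(38, 8) = -540 - (32 + 8)/(2*8) = -540 - 40/(2*8) = -540 - 1*5/2 = -540 - 5/2 = -1085/2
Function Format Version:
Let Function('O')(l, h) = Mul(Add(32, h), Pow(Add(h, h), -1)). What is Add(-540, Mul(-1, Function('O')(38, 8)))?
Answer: Rational(-1085, 2) ≈ -542.50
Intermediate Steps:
Function('O')(l, h) = Mul(Rational(1, 2), Pow(h, -1), Add(32, h)) (Function('O')(l, h) = Mul(Add(32, h), Pow(Mul(2, h), -1)) = Mul(Add(32, h), Mul(Rational(1, 2), Pow(h, -1))) = Mul(Rational(1, 2), Pow(h, -1), Add(32, h)))
Add(-540, Mul(-1, Function('O')(38, 8))) = Add(-540, Mul(-1, Mul(Rational(1, 2), Pow(8, -1), Add(32, 8)))) = Add(-540, Mul(-1, Mul(Rational(1, 2), Rational(1, 8), 40))) = Add(-540, Mul(-1, Rational(5, 2))) = Add(-540, Rational(-5, 2)) = Rational(-1085, 2)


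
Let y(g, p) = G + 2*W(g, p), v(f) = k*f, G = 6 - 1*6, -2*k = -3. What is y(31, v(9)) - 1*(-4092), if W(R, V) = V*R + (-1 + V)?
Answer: 4954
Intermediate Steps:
k = 3/2 (k = -1/2*(-3) = 3/2 ≈ 1.5000)
W(R, V) = -1 + V + R*V (W(R, V) = R*V + (-1 + V) = -1 + V + R*V)
G = 0 (G = 6 - 6 = 0)
v(f) = 3*f/2
y(g, p) = -2 + 2*p + 2*g*p (y(g, p) = 0 + 2*(-1 + p + g*p) = 0 + (-2 + 2*p + 2*g*p) = -2 + 2*p + 2*g*p)
y(31, v(9)) - 1*(-4092) = (-2 + 2*((3/2)*9) + 2*31*((3/2)*9)) - 1*(-4092) = (-2 + 2*(27/2) + 2*31*(27/2)) + 4092 = (-2 + 27 + 837) + 4092 = 862 + 4092 = 4954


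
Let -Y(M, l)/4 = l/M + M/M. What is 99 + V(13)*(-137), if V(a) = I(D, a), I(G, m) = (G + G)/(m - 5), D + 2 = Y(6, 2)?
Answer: 2101/6 ≈ 350.17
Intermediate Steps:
Y(M, l) = -4 - 4*l/M (Y(M, l) = -4*(l/M + M/M) = -4*(l/M + 1) = -4*(1 + l/M) = -4 - 4*l/M)
D = -22/3 (D = -2 + (-4 - 4*2/6) = -2 + (-4 - 4*2*⅙) = -2 + (-4 - 4/3) = -2 - 16/3 = -22/3 ≈ -7.3333)
I(G, m) = 2*G/(-5 + m) (I(G, m) = (2*G)/(-5 + m) = 2*G/(-5 + m))
V(a) = -44/(3*(-5 + a)) (V(a) = 2*(-22/3)/(-5 + a) = -44/(3*(-5 + a)))
99 + V(13)*(-137) = 99 - 44/(-15 + 3*13)*(-137) = 99 - 44/(-15 + 39)*(-137) = 99 - 44/24*(-137) = 99 - 44*1/24*(-137) = 99 - 11/6*(-137) = 99 + 1507/6 = 2101/6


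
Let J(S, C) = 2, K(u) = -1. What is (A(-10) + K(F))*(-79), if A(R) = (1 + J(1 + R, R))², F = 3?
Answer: -632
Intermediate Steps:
A(R) = 9 (A(R) = (1 + 2)² = 3² = 9)
(A(-10) + K(F))*(-79) = (9 - 1)*(-79) = 8*(-79) = -632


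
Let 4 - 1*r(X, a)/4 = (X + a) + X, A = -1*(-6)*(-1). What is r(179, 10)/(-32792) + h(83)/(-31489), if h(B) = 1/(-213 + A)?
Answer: 1255092661/28267077009 ≈ 0.044401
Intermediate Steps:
A = -6 (A = 6*(-1) = -6)
r(X, a) = 16 - 8*X - 4*a (r(X, a) = 16 - 4*((X + a) + X) = 16 - 4*(a + 2*X) = 16 + (-8*X - 4*a) = 16 - 8*X - 4*a)
h(B) = -1/219 (h(B) = 1/(-213 - 6) = 1/(-219) = -1/219)
r(179, 10)/(-32792) + h(83)/(-31489) = (16 - 8*179 - 4*10)/(-32792) - 1/219/(-31489) = (16 - 1432 - 40)*(-1/32792) - 1/219*(-1/31489) = -1456*(-1/32792) + 1/6896091 = 182/4099 + 1/6896091 = 1255092661/28267077009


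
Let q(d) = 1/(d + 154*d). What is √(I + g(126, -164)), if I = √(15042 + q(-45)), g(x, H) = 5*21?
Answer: √(22703625 + 465*√3252456419)/465 ≈ 15.088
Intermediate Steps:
q(d) = 1/(155*d)
g(x, H) = 105
I = √3252456419/465 (I = √(15042 + (1/155)/(-45)) = √(15042 + (1/155)*(-1/45)) = √(15042 - 1/6975) = √(104917949/6975) = √3252456419/465 ≈ 122.65)
√(I + g(126, -164)) = √(√3252456419/465 + 105) = √(105 + √3252456419/465)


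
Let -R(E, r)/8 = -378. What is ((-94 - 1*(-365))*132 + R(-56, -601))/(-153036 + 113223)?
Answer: -12932/13271 ≈ -0.97446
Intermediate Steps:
R(E, r) = 3024 (R(E, r) = -8*(-378) = 3024)
((-94 - 1*(-365))*132 + R(-56, -601))/(-153036 + 113223) = ((-94 - 1*(-365))*132 + 3024)/(-153036 + 113223) = ((-94 + 365)*132 + 3024)/(-39813) = (271*132 + 3024)*(-1/39813) = (35772 + 3024)*(-1/39813) = 38796*(-1/39813) = -12932/13271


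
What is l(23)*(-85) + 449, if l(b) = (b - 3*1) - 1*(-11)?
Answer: -2186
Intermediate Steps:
l(b) = 8 + b (l(b) = (b - 3) + 11 = (-3 + b) + 11 = 8 + b)
l(23)*(-85) + 449 = (8 + 23)*(-85) + 449 = 31*(-85) + 449 = -2635 + 449 = -2186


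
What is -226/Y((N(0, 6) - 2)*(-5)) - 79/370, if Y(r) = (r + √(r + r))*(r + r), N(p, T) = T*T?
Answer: -235177/1081880 - 113*I*√85/2485400 ≈ -0.21738 - 0.00041917*I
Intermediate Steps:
N(p, T) = T²
Y(r) = 2*r*(r + √2*√r) (Y(r) = (r + √(2*r))*(2*r) = (r + √2*√r)*(2*r) = 2*r*(r + √2*√r))
-226/Y((N(0, 6) - 2)*(-5)) - 79/370 = -226/(2*((6² - 2)*(-5))² + 2*√2*((6² - 2)*(-5))^(3/2)) - 79/370 = -226/(2*((36 - 2)*(-5))² + 2*√2*((36 - 2)*(-5))^(3/2)) - 79*1/370 = -226/(2*(34*(-5))² + 2*√2*(34*(-5))^(3/2)) - 79/370 = -226/(2*(-170)² + 2*√2*(-170)^(3/2)) - 79/370 = -226/(2*28900 + 2*√2*(-170*I*√170)) - 79/370 = -226/(57800 - 680*I*√85) - 79/370 = -79/370 - 226/(57800 - 680*I*√85)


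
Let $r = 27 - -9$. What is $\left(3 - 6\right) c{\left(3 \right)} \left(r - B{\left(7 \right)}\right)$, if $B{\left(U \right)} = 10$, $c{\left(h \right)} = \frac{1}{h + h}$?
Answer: $-13$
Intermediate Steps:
$c{\left(h \right)} = \frac{1}{2 h}$
$r = 36$ ($r = 27 + 9 = 36$)
$\left(3 - 6\right) c{\left(3 \right)} \left(r - B{\left(7 \right)}\right) = \left(3 - 6\right) \frac{1}{2 \cdot 3} \left(36 - 10\right) = - 3 \cdot \frac{1}{2} \cdot \frac{1}{3} \left(36 - 10\right) = \left(-3\right) \frac{1}{6} \cdot 26 = \left(- \frac{1}{2}\right) 26 = -13$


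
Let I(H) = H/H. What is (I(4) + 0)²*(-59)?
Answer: -59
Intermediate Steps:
I(H) = 1
(I(4) + 0)²*(-59) = (1 + 0)²*(-59) = 1²*(-59) = 1*(-59) = -59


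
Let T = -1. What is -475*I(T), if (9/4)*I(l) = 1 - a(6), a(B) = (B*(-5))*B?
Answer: -343900/9 ≈ -38211.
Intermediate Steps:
a(B) = -5*B**2 (a(B) = (-5*B)*B = -5*B**2)
I(l) = 724/9 (I(l) = 4*(1 - (-5)*6**2)/9 = 4*(1 - (-5)*36)/9 = 4*(1 - 1*(-180))/9 = 4*(1 + 180)/9 = (4/9)*181 = 724/9)
-475*I(T) = -475*724/9 = -343900/9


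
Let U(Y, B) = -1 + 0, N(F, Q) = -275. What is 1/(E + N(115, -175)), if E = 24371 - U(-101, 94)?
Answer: 1/24097 ≈ 4.1499e-5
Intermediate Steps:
U(Y, B) = -1
E = 24372 (E = 24371 - 1*(-1) = 24371 + 1 = 24372)
1/(E + N(115, -175)) = 1/(24372 - 275) = 1/24097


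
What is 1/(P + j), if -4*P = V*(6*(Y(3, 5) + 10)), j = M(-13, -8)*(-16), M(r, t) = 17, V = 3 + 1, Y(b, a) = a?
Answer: -1/362 ≈ -0.0027624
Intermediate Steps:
V = 4
j = -272 (j = 17*(-16) = -272)
P = -90 (P = -6*(5 + 10) = -6*15 = -90 ≈ -90.000)
1/(P + j) = 1/(-90 - 272) = 1/(-362) = -1/362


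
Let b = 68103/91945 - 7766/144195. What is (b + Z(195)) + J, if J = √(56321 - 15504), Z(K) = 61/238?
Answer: 85028073227/90154463070 + 49*√17 ≈ 202.98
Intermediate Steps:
Z(K) = 61/238 (Z(K) = 61*(1/238) = 61/238)
J = 49*√17 (J = √40817 = 49*√17 ≈ 202.03)
b = 260173349/378800265 (b = 68103*(1/91945) - 7766*1/144195 = 9729/13135 - 7766/144195 = 260173349/378800265 ≈ 0.68684)
(b + Z(195)) + J = (260173349/378800265 + 61/238) + 49*√17 = 85028073227/90154463070 + 49*√17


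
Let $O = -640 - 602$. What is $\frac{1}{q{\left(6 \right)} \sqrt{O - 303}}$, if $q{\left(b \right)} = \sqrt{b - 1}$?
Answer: $- \frac{i \sqrt{309}}{1545} \approx - 0.011378 i$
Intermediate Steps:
$O = -1242$
$q{\left(b \right)} = \sqrt{-1 + b}$
$\frac{1}{q{\left(6 \right)} \sqrt{O - 303}} = \frac{1}{\sqrt{-1 + 6} \sqrt{-1242 - 303}} = \frac{1}{\sqrt{5} \sqrt{-1545}} = \frac{1}{\sqrt{5} i \sqrt{1545}} = \frac{1}{5 i \sqrt{309}} = - \frac{i \sqrt{309}}{1545}$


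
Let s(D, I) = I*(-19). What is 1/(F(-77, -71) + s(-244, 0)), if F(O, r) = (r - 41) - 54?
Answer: -1/166 ≈ -0.0060241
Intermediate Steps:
s(D, I) = -19*I
F(O, r) = -95 + r (F(O, r) = (-41 + r) - 54 = -95 + r)
1/(F(-77, -71) + s(-244, 0)) = 1/((-95 - 71) - 19*0) = 1/(-166 + 0) = 1/(-166) = -1/166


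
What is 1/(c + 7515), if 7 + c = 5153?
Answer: 1/12661 ≈ 7.8983e-5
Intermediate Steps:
c = 5146 (c = -7 + 5153 = 5146)
1/(c + 7515) = 1/(5146 + 7515) = 1/12661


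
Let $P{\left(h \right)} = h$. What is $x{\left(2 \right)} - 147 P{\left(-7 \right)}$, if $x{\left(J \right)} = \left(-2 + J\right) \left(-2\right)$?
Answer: $1029$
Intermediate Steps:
$x{\left(J \right)} = 4 - 2 J$
$x{\left(2 \right)} - 147 P{\left(-7 \right)} = \left(4 - 4\right) - -1029 = \left(4 - 4\right) + 1029 = 0 + 1029 = 1029$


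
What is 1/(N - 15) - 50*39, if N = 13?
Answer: -3901/2 ≈ -1950.5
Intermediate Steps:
1/(N - 15) - 50*39 = 1/(13 - 15) - 50*39 = 1/(-2) - 1950 = -½ - 1950 = -3901/2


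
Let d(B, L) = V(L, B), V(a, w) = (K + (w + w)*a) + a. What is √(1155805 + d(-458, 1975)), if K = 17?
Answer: 3*I*√72367 ≈ 807.03*I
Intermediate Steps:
V(a, w) = 17 + a + 2*a*w (V(a, w) = (17 + (w + w)*a) + a = (17 + (2*w)*a) + a = (17 + 2*a*w) + a = 17 + a + 2*a*w)
d(B, L) = 17 + L + 2*B*L (d(B, L) = 17 + L + 2*L*B = 17 + L + 2*B*L)
√(1155805 + d(-458, 1975)) = √(1155805 + (17 + 1975 + 2*(-458)*1975)) = √(1155805 + (17 + 1975 - 1809100)) = √(1155805 - 1807108) = √(-651303) = 3*I*√72367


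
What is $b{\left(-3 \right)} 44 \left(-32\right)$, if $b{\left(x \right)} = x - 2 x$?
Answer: $-4224$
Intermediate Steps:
$b{\left(x \right)} = - x$
$b{\left(-3 \right)} 44 \left(-32\right) = \left(-1\right) \left(-3\right) 44 \left(-32\right) = 3 \cdot 44 \left(-32\right) = 132 \left(-32\right) = -4224$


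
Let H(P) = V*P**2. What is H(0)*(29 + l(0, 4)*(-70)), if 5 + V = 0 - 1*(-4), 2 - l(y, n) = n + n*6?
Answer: 0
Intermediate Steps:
l(y, n) = 2 - 7*n (l(y, n) = 2 - (n + n*6) = 2 - (n + 6*n) = 2 - 7*n)
V = -1 (V = -5 + (0 - 1*(-4)) = -5 + (0 + 4) = -5 + 4 = -1)
H(P) = -P**2
H(0)*(29 + l(0, 4)*(-70)) = (-1*0**2)*(29 + (2 - 7*4)*(-70)) = (-1*0)*(29 + (2 - 28)*(-70)) = 0*(29 - 26*(-70)) = 0*(29 + 1820) = 0*1849 = 0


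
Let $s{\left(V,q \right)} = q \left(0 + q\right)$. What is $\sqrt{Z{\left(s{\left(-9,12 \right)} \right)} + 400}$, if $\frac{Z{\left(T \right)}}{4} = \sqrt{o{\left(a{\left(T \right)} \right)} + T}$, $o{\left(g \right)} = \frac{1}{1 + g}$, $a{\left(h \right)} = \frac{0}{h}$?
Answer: $2 \sqrt{100 + \sqrt{145}} \approx 21.17$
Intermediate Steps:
$a{\left(h \right)} = 0$
$s{\left(V,q \right)} = q^{2}$ ($s{\left(V,q \right)} = q q = q^{2}$)
$Z{\left(T \right)} = 4 \sqrt{1 + T}$ ($Z{\left(T \right)} = 4 \sqrt{\frac{1}{1 + 0} + T} = 4 \sqrt{1^{-1} + T} = 4 \sqrt{1 + T}$)
$\sqrt{Z{\left(s{\left(-9,12 \right)} \right)} + 400} = \sqrt{4 \sqrt{1 + 12^{2}} + 400} = \sqrt{4 \sqrt{1 + 144} + 400} = \sqrt{4 \sqrt{145} + 400} = \sqrt{400 + 4 \sqrt{145}}$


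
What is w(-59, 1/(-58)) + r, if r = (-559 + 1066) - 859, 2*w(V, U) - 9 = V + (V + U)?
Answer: -47155/116 ≈ -406.51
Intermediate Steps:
w(V, U) = 9/2 + V + U/2 (w(V, U) = 9/2 + (V + (V + U))/2 = 9/2 + (V + (U + V))/2 = 9/2 + (U + 2*V)/2 = 9/2 + (V + U/2) = 9/2 + V + U/2)
r = -352 (r = 507 - 859 = -352)
w(-59, 1/(-58)) + r = (9/2 - 59 + (1/2)/(-58)) - 352 = (9/2 - 59 + (1/2)*(-1/58)) - 352 = (9/2 - 59 - 1/116) - 352 = -6323/116 - 352 = -47155/116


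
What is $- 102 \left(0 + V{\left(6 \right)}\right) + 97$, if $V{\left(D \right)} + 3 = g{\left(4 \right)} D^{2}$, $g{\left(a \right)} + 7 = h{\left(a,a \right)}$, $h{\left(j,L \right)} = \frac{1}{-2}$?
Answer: $27943$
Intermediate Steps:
$h{\left(j,L \right)} = - \frac{1}{2}$
$g{\left(a \right)} = - \frac{15}{2}$ ($g{\left(a \right)} = -7 - \frac{1}{2} = - \frac{15}{2}$)
$V{\left(D \right)} = -3 - \frac{15 D^{2}}{2}$
$- 102 \left(0 + V{\left(6 \right)}\right) + 97 = - 102 \left(0 - \left(3 + \frac{15 \cdot 6^{2}}{2}\right)\right) + 97 = - 102 \left(0 - 273\right) + 97 = \left(-102\right) \left(-273\right) + 97 = 27846 + 97 = 27943$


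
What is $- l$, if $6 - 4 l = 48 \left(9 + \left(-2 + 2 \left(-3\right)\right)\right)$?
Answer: $\frac{21}{2} \approx 10.5$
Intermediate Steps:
$l = - \frac{21}{2}$ ($l = \frac{3}{2} - \frac{48 \left(9 + \left(-2 + 2 \left(-3\right)\right)\right)}{4} = \frac{3}{2} - \frac{48 \left(9 - 8\right)}{4} = \frac{3}{2} - \frac{48 \cdot 1}{4} = \frac{3}{2} - 12 = - \frac{21}{2} \approx -10.5$)
$- l = \left(-1\right) \left(- \frac{21}{2}\right) = \frac{21}{2}$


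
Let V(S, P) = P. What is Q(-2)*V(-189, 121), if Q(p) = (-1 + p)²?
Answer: 1089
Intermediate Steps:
Q(-2)*V(-189, 121) = (-1 - 2)²*121 = (-3)²*121 = 9*121 = 1089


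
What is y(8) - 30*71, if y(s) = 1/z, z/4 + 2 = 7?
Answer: -42599/20 ≈ -2129.9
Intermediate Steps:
z = 20 (z = -8 + 4*7 = -8 + 28 = 20)
y(s) = 1/20
y(8) - 30*71 = 1/20 - 30*71 = 1/20 - 2130 = -42599/20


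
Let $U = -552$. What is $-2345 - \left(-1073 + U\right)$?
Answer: $-720$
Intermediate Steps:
$-2345 - \left(-1073 + U\right) = -2345 - \left(-1073 - 552\right) = -2345 - -1625 = -2345 + 1625 = -720$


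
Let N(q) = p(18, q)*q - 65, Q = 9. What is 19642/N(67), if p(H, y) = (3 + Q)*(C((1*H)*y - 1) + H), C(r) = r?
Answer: 122/6107 ≈ 0.019977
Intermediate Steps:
p(H, y) = -12 + 12*H + 12*H*y (p(H, y) = (3 + 9)*(((1*H)*y - 1) + H) = 12*((H*y - 1) + H) = 12*((-1 + H*y) + H) = 12*(-1 + H + H*y) = -12 + 12*H + 12*H*y)
N(q) = -65 + q*(204 + 216*q) (N(q) = (-12 + 12*18 + 12*18*q)*q - 65 = (-12 + 216 + 216*q)*q - 65 = (204 + 216*q)*q - 65 = q*(204 + 216*q) - 65 = -65 + q*(204 + 216*q))
19642/N(67) = 19642/(-65 + 12*67*(17 + 18*67)) = 19642/(-65 + 12*67*(17 + 1206)) = 19642/(-65 + 12*67*1223) = 19642/(-65 + 983292) = 19642/983227 = 19642*(1/983227) = 122/6107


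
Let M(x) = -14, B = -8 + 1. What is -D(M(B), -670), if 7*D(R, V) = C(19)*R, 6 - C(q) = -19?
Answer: 50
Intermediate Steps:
C(q) = 25 (C(q) = 6 - 1*(-19) = 6 + 19 = 25)
B = -7
D(R, V) = 25*R/7 (D(R, V) = (25*R)/7 = 25*R/7)
-D(M(B), -670) = -25*(-14)/7 = -1*(-50) = 50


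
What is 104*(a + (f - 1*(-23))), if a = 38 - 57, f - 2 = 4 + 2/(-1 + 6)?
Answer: 5408/5 ≈ 1081.6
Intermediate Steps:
f = 32/5 (f = 2 + (4 + 2/(-1 + 6)) = 2 + (4 + 2/5) = 2 + 22/5 = 32/5 ≈ 6.4000)
a = -19
104*(a + (f - 1*(-23))) = 104*(-19 + (32/5 - 1*(-23))) = 104*(-19 + (32/5 + 23)) = 104*(-19 + 147/5) = 104*(52/5) = 5408/5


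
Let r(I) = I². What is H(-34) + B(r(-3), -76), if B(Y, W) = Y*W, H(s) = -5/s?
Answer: -23251/34 ≈ -683.85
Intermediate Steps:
B(Y, W) = W*Y
H(-34) + B(r(-3), -76) = -5/(-34) - 76*(-3)² = -5*(-1/34) - 76*9 = 5/34 - 684 = -23251/34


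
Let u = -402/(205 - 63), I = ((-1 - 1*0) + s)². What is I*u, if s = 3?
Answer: -804/71 ≈ -11.324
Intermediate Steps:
I = 4 (I = ((-1 - 1*0) + 3)² = ((-1 + 0) + 3)² = (-1 + 3)² = 2² = 4)
u = -201/71 (u = -402/142 = -402*1/142 = -201/71 ≈ -2.8310)
I*u = 4*(-201/71) = -804/71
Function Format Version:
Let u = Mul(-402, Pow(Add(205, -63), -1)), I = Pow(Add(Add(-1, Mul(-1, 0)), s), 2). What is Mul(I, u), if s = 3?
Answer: Rational(-804, 71) ≈ -11.324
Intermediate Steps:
I = 4 (I = Pow(Add(Add(-1, Mul(-1, 0)), 3), 2) = Pow(Add(Add(-1, 0), 3), 2) = Pow(Add(-1, 3), 2) = Pow(2, 2) = 4)
u = Rational(-201, 71) (u = Mul(-402, Pow(142, -1)) = Mul(-402, Rational(1, 142)) = Rational(-201, 71) ≈ -2.8310)
Mul(I, u) = Mul(4, Rational(-201, 71)) = Rational(-804, 71)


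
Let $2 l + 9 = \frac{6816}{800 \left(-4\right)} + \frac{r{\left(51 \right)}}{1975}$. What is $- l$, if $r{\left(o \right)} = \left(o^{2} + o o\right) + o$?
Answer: $\frac{13383}{3160} \approx 4.2351$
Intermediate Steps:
$r{\left(o \right)} = o + 2 o^{2}$ ($r{\left(o \right)} = \left(o^{2} + o^{2}\right) + o = 2 o^{2} + o = o + 2 o^{2}$)
$l = - \frac{13383}{3160}$ ($l = - \frac{9}{2} + \frac{\frac{6816}{800 \left(-4\right)} + \frac{51 \left(1 + 2 \cdot 51\right)}{1975}}{2} = - \frac{9}{2} + \frac{\frac{6816}{-3200} + 51 \left(1 + 102\right) \frac{1}{1975}}{2} = - \frac{9}{2} + \frac{6816 \left(- \frac{1}{3200}\right) + 51 \cdot 103 \cdot \frac{1}{1975}}{2} = - \frac{9}{2} + \frac{- \frac{213}{100} + 5253 \cdot \frac{1}{1975}}{2} = - \frac{9}{2} + \frac{- \frac{213}{100} + \frac{5253}{1975}}{2} = - \frac{9}{2} + \frac{1}{2} \cdot \frac{837}{1580} = - \frac{9}{2} + \frac{837}{3160} = - \frac{13383}{3160} \approx -4.2351$)
$- l = \left(-1\right) \left(- \frac{13383}{3160}\right) = \frac{13383}{3160}$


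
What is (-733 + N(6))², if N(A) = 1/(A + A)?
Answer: 77352025/144 ≈ 5.3717e+5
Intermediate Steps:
N(A) = 1/(2*A)
(-733 + N(6))² = (-733 + (½)/6)² = (-733 + (½)*(⅙))² = (-733 + 1/12)² = (-8795/12)² = 77352025/144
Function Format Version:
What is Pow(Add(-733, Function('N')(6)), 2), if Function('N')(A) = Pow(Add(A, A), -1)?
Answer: Rational(77352025, 144) ≈ 5.3717e+5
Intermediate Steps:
Function('N')(A) = Mul(Rational(1, 2), Pow(A, -1)) (Function('N')(A) = Pow(Mul(2, A), -1) = Mul(Rational(1, 2), Pow(A, -1)))
Pow(Add(-733, Function('N')(6)), 2) = Pow(Add(-733, Mul(Rational(1, 2), Pow(6, -1))), 2) = Pow(Add(-733, Mul(Rational(1, 2), Rational(1, 6))), 2) = Pow(Add(-733, Rational(1, 12)), 2) = Pow(Rational(-8795, 12), 2) = Rational(77352025, 144)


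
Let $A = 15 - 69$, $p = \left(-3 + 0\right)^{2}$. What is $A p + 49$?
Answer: $-437$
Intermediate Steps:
$p = 9$ ($p = \left(-3\right)^{2} = 9$)
$A = -54$ ($A = 15 - 69 = -54$)
$A p + 49 = \left(-54\right) 9 + 49 = -486 + 49 = -437$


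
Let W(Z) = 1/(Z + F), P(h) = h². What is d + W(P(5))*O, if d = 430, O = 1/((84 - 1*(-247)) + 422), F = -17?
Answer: 2590321/6024 ≈ 430.00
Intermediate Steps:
W(Z) = 1/(-17 + Z) (W(Z) = 1/(Z - 17) = 1/(-17 + Z))
O = 1/753 (O = 1/((84 + 247) + 422) = 1/(331 + 422) = 1/753 ≈ 0.0013280)
d + W(P(5))*O = 430 + (1/753)/(-17 + 5²) = 430 + (1/753)/(-17 + 25) = 430 + (1/753)/8 = 430 + (⅛)*(1/753) = 430 + 1/6024 = 2590321/6024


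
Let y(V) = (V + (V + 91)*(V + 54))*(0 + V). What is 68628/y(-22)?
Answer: -17157/12023 ≈ -1.4270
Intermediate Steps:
y(V) = V*(V + (54 + V)*(91 + V)) (y(V) = (V + (91 + V)*(54 + V))*V = (V + (54 + V)*(91 + V))*V = V*(V + (54 + V)*(91 + V)))
68628/y(-22) = 68628/((-22*(4914 + (-22)**2 + 146*(-22)))) = 68628/((-22*(4914 + 484 - 3212))) = 68628/((-22*2186)) = 68628/(-48092) = 68628*(-1/48092) = -17157/12023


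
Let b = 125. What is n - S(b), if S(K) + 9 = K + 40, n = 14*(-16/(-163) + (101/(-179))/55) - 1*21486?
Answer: -34727700072/1604735 ≈ -21641.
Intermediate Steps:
n = -34477361412/1604735 (n = 14*(-16*(-1/163) + (101*(-1/179))*(1/55)) - 21486 = 14*(16/163 - 101/179*1/55) - 21486 = 14*(16/163 - 101/9845) - 21486 = 14*(141057/1604735) - 21486 = 1974798/1604735 - 21486 = -34477361412/1604735 ≈ -21485.)
S(K) = 31 + K (S(K) = -9 + (K + 40) = -9 + (40 + K) = 31 + K)
n - S(b) = -34477361412/1604735 - (31 + 125) = -34477361412/1604735 - 1*156 = -34477361412/1604735 - 156 = -34727700072/1604735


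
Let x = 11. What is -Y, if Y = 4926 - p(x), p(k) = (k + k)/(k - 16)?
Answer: -24652/5 ≈ -4930.4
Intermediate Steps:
p(k) = 2*k/(-16 + k) (p(k) = (2*k)/(-16 + k) = 2*k/(-16 + k))
Y = 24652/5 (Y = 4926 - 2*11/(-16 + 11) = 4926 - 2*11/(-5) = 4926 - 2*11*(-1)/5 = 4926 - 1*(-22/5) = 4926 + 22/5 = 24652/5 ≈ 4930.4)
-Y = -1*24652/5 = -24652/5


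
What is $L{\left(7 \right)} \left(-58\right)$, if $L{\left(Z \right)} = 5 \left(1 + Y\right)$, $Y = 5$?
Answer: $-1740$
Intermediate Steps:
$L{\left(Z \right)} = 30$ ($L{\left(Z \right)} = 5 \left(1 + 5\right) = 5 \cdot 6 = 30$)
$L{\left(7 \right)} \left(-58\right) = 30 \left(-58\right) = -1740$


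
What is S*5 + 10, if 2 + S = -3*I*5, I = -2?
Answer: 150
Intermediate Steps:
S = 28 (S = -2 - 3*(-2)*5 = -2 + 6*5 = -2 + 30 = 28)
S*5 + 10 = 28*5 + 10 = 140 + 10 = 150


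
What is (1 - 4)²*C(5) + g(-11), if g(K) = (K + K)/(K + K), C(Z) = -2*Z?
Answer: -89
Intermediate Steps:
g(K) = 1 (g(K) = (2*K)/((2*K)) = (2*K)*(1/(2*K)) = 1)
(1 - 4)²*C(5) + g(-11) = (1 - 4)²*(-2*5) + 1 = (-3)²*(-10) + 1 = 9*(-10) + 1 = -90 + 1 = -89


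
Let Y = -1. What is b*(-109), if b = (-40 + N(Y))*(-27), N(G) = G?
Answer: -120663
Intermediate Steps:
b = 1107 (b = (-40 - 1)*(-27) = -41*(-27) = 1107)
b*(-109) = 1107*(-109) = -120663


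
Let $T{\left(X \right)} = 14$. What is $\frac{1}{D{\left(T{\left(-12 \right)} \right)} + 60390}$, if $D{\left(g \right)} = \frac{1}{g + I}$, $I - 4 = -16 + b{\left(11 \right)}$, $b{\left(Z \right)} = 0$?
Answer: $\frac{2}{120781} \approx 1.6559 \cdot 10^{-5}$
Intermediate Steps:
$I = -12$ ($I = 4 + \left(-16 + 0\right) = 4 - 16 = -12$)
$D{\left(g \right)} = \frac{1}{-12 + g}$ ($D{\left(g \right)} = \frac{1}{g - 12} = \frac{1}{-12 + g}$)
$\frac{1}{D{\left(T{\left(-12 \right)} \right)} + 60390} = \frac{1}{\frac{1}{-12 + 14} + 60390} = \frac{1}{\frac{1}{2} + 60390} = \frac{1}{\frac{120781}{2}} = \frac{2}{120781}$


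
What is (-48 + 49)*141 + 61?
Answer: 202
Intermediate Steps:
(-48 + 49)*141 + 61 = 1*141 + 61 = 141 + 61 = 202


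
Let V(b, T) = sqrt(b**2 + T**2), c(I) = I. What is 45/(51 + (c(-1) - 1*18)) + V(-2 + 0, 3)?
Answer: 45/32 + sqrt(13) ≈ 5.0118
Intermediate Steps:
V(b, T) = sqrt(T**2 + b**2)
45/(51 + (c(-1) - 1*18)) + V(-2 + 0, 3) = 45/(51 + (-1 - 1*18)) + sqrt(3**2 + (-2 + 0)**2) = 45/(51 + (-1 - 18)) + sqrt(9 + (-2)**2) = 45/(51 - 19) + sqrt(9 + 4) = 45/32 + sqrt(13)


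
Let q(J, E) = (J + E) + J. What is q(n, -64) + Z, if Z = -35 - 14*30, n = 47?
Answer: -425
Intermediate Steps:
q(J, E) = E + 2*J (q(J, E) = (E + J) + J = E + 2*J)
Z = -455 (Z = -35 - 420 = -455)
q(n, -64) + Z = (-64 + 2*47) - 455 = (-64 + 94) - 455 = 30 - 455 = -425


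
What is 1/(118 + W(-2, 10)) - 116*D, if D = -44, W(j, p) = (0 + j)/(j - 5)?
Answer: 4226119/828 ≈ 5104.0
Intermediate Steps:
W(j, p) = j/(-5 + j)
1/(118 + W(-2, 10)) - 116*D = 1/(118 - 2/(-5 - 2)) - 116*(-44) = 1/(118 - 2/(-7)) + 5104 = 1/(118 - 2*(-1/7)) + 5104 = 1/(118 + 2/7) + 5104 = 1/(828/7) + 5104 = 7/828 + 5104 = 4226119/828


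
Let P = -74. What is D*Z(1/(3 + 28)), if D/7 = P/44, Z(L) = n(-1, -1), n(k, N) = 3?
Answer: -777/22 ≈ -35.318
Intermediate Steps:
Z(L) = 3
D = -259/22 (D = 7*(-74/44) = 7*(-74*1/44) = 7*(-37/22) = -259/22 ≈ -11.773)
D*Z(1/(3 + 28)) = -259/22*3 = -777/22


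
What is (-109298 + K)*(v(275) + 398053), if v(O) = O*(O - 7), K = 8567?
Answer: -47520151443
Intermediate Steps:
v(O) = O*(-7 + O)
(-109298 + K)*(v(275) + 398053) = (-109298 + 8567)*(275*(-7 + 275) + 398053) = -100731*(275*268 + 398053) = -100731*(73700 + 398053) = -100731*471753 = -47520151443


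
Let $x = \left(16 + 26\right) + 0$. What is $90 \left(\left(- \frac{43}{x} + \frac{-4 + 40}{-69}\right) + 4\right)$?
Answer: $\frac{35565}{161} \approx 220.9$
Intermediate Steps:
$x = 42$ ($x = 42 + 0 = 42$)
$90 \left(\left(- \frac{43}{x} + \frac{-4 + 40}{-69}\right) + 4\right) = 90 \left(\left(- \frac{43}{42} + \frac{-4 + 40}{-69}\right) + 4\right) = 90 \left(\left(\left(-43\right) \frac{1}{42} + 36 \left(- \frac{1}{69}\right)\right) + 4\right) = 90 \left(\left(- \frac{43}{42} - \frac{12}{23}\right) + 4\right) = 90 \left(- \frac{1493}{966} + 4\right) = 90 \cdot \frac{2371}{966} = \frac{35565}{161}$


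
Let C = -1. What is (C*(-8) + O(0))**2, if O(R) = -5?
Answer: 9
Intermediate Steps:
(C*(-8) + O(0))**2 = (-1*(-8) - 5)**2 = (8 - 5)**2 = 3**2 = 9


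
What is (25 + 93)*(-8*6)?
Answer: -5664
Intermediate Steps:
(25 + 93)*(-8*6) = 118*(-48) = -5664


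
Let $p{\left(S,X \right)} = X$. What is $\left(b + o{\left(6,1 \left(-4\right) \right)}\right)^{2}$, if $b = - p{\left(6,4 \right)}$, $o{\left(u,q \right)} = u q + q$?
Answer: $1024$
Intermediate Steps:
$o{\left(u,q \right)} = q + q u$ ($o{\left(u,q \right)} = q u + q = q + q u$)
$b = -4$ ($b = \left(-1\right) 4 = -4$)
$\left(b + o{\left(6,1 \left(-4\right) \right)}\right)^{2} = \left(-4 + 1 \left(-4\right) \left(1 + 6\right)\right)^{2} = \left(-4 - 28\right)^{2} = \left(-32\right)^{2} = 1024$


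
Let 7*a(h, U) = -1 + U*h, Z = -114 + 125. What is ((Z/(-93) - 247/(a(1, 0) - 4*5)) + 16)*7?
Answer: 287042/1457 ≈ 197.01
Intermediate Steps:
Z = 11
a(h, U) = -⅐ + U*h/7 (a(h, U) = (-1 + U*h)/7 = -⅐ + U*h/7)
((Z/(-93) - 247/(a(1, 0) - 4*5)) + 16)*7 = ((11/(-93) - 247/((-⅐ + (⅐)*0*1) - 4*5)) + 16)*7 = ((11*(-1/93) - 247/((-⅐ + 0) - 20)) + 16)*7 = ((-11/93 - 247/(-⅐ - 20)) + 16)*7 = ((-11/93 - 247/(-141/7)) + 16)*7 = ((-11/93 - 247*(-7/141)) + 16)*7 = ((-11/93 + 1729/141) + 16)*7 = (17694/1457 + 16)*7 = (41006/1457)*7 = 287042/1457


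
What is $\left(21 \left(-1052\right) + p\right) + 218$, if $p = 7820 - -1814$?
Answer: $-12240$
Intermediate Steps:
$p = 9634$ ($p = 7820 + 1814 = 9634$)
$\left(21 \left(-1052\right) + p\right) + 218 = \left(21 \left(-1052\right) + 9634\right) + 218 = \left(-22092 + 9634\right) + 218 = -12458 + 218 = -12240$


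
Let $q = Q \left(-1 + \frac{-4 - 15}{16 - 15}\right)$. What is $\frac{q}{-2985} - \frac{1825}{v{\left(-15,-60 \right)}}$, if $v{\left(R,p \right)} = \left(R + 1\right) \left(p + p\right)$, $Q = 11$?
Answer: $- \frac{22569}{22288} \approx -1.0126$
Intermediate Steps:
$q = -220$ ($q = 11 \left(-1 + \frac{-4 - 15}{16 - 15}\right) = 11 \left(-1 - \frac{19}{1}\right) = 11 \left(-1 - 19\right) = 11 \left(-20\right) = -220$)
$v{\left(R,p \right)} = 2 p \left(1 + R\right)$ ($v{\left(R,p \right)} = \left(1 + R\right) 2 p = 2 p \left(1 + R\right)$)
$\frac{q}{-2985} - \frac{1825}{v{\left(-15,-60 \right)}} = - \frac{220}{-2985} - \frac{1825}{2 \left(-60\right) \left(1 - 15\right)} = \left(-220\right) \left(- \frac{1}{2985}\right) - \frac{1825}{2 \left(-60\right) \left(-14\right)} = \frac{44}{597} - \frac{1825}{1680} = \frac{44}{597} - \frac{365}{336} = - \frac{22569}{22288}$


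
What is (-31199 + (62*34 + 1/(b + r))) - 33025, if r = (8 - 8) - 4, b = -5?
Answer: -559045/9 ≈ -62116.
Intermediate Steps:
r = -4 (r = 0 - 4 = -4)
(-31199 + (62*34 + 1/(b + r))) - 33025 = (-31199 + (62*34 + 1/(-5 - 4))) - 33025 = (-31199 + (2108 + 1/(-9))) - 33025 = (-31199 + (2108 - ⅑)) - 33025 = (-31199 + 18971/9) - 33025 = -261820/9 - 33025 = -559045/9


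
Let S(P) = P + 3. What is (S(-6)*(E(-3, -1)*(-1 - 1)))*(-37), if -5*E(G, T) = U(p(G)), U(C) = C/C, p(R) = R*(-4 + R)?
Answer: 222/5 ≈ 44.400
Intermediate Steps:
U(C) = 1
E(G, T) = -⅕ (E(G, T) = -⅕*1 = -⅕)
S(P) = 3 + P
(S(-6)*(E(-3, -1)*(-1 - 1)))*(-37) = ((3 - 6)*(-(-1 - 1)/5))*(-37) = -(-3)*(-2)/5*(-37) = -3*⅖*(-37) = -6/5*(-37) = 222/5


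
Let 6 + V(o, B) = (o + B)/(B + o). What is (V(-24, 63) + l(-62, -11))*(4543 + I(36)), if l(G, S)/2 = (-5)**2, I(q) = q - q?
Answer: 204435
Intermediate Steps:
V(o, B) = -5 (V(o, B) = -6 + (o + B)/(B + o) = -6 + (B + o)/(B + o) = -6 + 1 = -5)
I(q) = 0
l(G, S) = 50 (l(G, S) = 2*(-5)**2 = 2*25 = 50)
(V(-24, 63) + l(-62, -11))*(4543 + I(36)) = (-5 + 50)*(4543 + 0) = 45*4543 = 204435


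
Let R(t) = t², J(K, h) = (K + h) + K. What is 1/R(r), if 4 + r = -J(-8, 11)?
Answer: 1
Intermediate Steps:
J(K, h) = h + 2*K
r = 1 (r = -4 - (11 + 2*(-8)) = -4 - (11 - 16) = -4 - 1*(-5) = -4 + 5 = 1)
1/R(r) = 1/(1²) = 1/1 = 1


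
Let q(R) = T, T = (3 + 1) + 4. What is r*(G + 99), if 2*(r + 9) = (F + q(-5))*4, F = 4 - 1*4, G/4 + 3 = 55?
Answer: 2149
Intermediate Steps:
G = 208 (G = -12 + 4*55 = -12 + 220 = 208)
T = 8 (T = 4 + 4 = 8)
F = 0 (F = 4 - 4 = 0)
q(R) = 8
r = 7 (r = -9 + ((0 + 8)*4)/2 = -9 + (8*4)/2 = -9 + (½)*32 = -9 + 16 = 7)
r*(G + 99) = 7*(208 + 99) = 7*307 = 2149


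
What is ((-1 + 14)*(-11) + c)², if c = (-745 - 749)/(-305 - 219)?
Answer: 1348284961/68644 ≈ 19642.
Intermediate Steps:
c = 747/262 (c = -1494/(-524) = -1494*(-1/524) = 747/262 ≈ 2.8511)
((-1 + 14)*(-11) + c)² = ((-1 + 14)*(-11) + 747/262)² = (13*(-11) + 747/262)² = (-143 + 747/262)² = (-36719/262)² = 1348284961/68644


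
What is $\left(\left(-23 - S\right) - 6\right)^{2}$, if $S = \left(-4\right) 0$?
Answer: $841$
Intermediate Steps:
$S = 0$
$\left(\left(-23 - S\right) - 6\right)^{2} = \left(\left(-23 - 0\right) - 6\right)^{2} = \left(\left(-23 + 0\right) - 6\right)^{2} = \left(-23 - 6\right)^{2} = \left(-29\right)^{2} = 841$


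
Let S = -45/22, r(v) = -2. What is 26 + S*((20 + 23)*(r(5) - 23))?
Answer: 48947/22 ≈ 2224.9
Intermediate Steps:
S = -45/22 (S = -45*1/22 = -45/22 ≈ -2.0455)
26 + S*((20 + 23)*(r(5) - 23)) = 26 - 45*(20 + 23)*(-2 - 23)/22 = 26 - 1935*(-25)/22 = 26 - 45/22*(-1075) = 26 + 48375/22 = 48947/22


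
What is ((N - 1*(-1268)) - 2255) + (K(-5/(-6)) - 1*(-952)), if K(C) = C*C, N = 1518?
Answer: 53413/36 ≈ 1483.7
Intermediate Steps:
K(C) = C**2
((N - 1*(-1268)) - 2255) + (K(-5/(-6)) - 1*(-952)) = ((1518 - 1*(-1268)) - 2255) + ((-5/(-6))**2 - 1*(-952)) = ((1518 + 1268) - 2255) + ((-5*(-1/6))**2 + 952) = (2786 - 2255) + ((5/6)**2 + 952) = 531 + (25/36 + 952) = 531 + 34297/36 = 53413/36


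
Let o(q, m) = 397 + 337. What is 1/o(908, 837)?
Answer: 1/734 ≈ 0.0013624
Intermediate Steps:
o(q, m) = 734
1/o(908, 837) = 1/734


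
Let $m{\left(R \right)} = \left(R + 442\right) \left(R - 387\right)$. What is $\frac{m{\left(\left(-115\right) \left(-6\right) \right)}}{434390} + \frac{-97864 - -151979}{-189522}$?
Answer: $\frac{20749136531}{41163230790} \approx 0.50407$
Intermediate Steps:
$m{\left(R \right)} = \left(-387 + R\right) \left(442 + R\right)$ ($m{\left(R \right)} = \left(442 + R\right) \left(-387 + R\right) = \left(-387 + R\right) \left(442 + R\right)$)
$\frac{m{\left(\left(-115\right) \left(-6\right) \right)}}{434390} + \frac{-97864 - -151979}{-189522} = \frac{-171054 + \left(\left(-115\right) \left(-6\right)\right)^{2} + 55 \left(\left(-115\right) \left(-6\right)\right)}{434390} + \frac{-97864 - -151979}{-189522} = \left(-171054 + 690^{2} + 55 \cdot 690\right) \frac{1}{434390} + \left(-97864 + 151979\right) \left(- \frac{1}{189522}\right) = \left(-171054 + 476100 + 37950\right) \frac{1}{434390} + 54115 \left(- \frac{1}{189522}\right) = 342996 \cdot \frac{1}{434390} - \frac{54115}{189522} = \frac{171498}{217195} - \frac{54115}{189522} = \frac{20749136531}{41163230790}$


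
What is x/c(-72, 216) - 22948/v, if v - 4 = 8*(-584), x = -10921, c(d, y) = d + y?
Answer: -3972893/56016 ≈ -70.924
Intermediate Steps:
v = -4668 (v = 4 + 8*(-584) = 4 - 4672 = -4668)
x/c(-72, 216) - 22948/v = -10921/(-72 + 216) - 22948/(-4668) = -10921/144 - 22948*(-1/4668) = -10921*1/144 + 5737/1167 = -10921/144 + 5737/1167 = -3972893/56016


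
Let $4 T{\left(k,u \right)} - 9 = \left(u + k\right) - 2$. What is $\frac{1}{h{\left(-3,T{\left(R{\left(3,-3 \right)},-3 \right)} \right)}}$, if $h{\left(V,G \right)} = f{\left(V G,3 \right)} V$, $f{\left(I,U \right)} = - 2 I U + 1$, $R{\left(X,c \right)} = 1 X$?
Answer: $- \frac{2}{195} \approx -0.010256$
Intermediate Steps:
$R{\left(X,c \right)} = X$
$f{\left(I,U \right)} = 1 - 2 I U$ ($f{\left(I,U \right)} = - 2 I U + 1 = 1 - 2 I U$)
$T{\left(k,u \right)} = \frac{7}{4} + \frac{k}{4} + \frac{u}{4}$ ($T{\left(k,u \right)} = \frac{9}{4} + \frac{\left(u + k\right) - 2}{4} = \frac{9}{4} + \frac{\left(k + u\right) - 2}{4} = \frac{9}{4} + \frac{-2 + k + u}{4} = \frac{9}{4} + \left(- \frac{1}{2} + \frac{k}{4} + \frac{u}{4}\right) = \frac{7}{4} + \frac{k}{4} + \frac{u}{4}$)
$h{\left(V,G \right)} = V \left(1 - 6 G V\right)$ ($h{\left(V,G \right)} = \left(1 - 2 V G 3\right) V = \left(1 - 2 G V 3\right) V = \left(1 - 6 G V\right) V = V \left(1 - 6 G V\right)$)
$\frac{1}{h{\left(-3,T{\left(R{\left(3,-3 \right)},-3 \right)} \right)}} = \frac{1}{\left(-3\right) \left(1 - 6 \left(\frac{7}{4} + \frac{1}{4} \cdot 3 + \frac{1}{4} \left(-3\right)\right) \left(-3\right)\right)} = \frac{1}{\left(-3\right) \left(1 - 6 \left(\frac{7}{4} + \frac{3}{4} - \frac{3}{4}\right) \left(-3\right)\right)} = \frac{1}{\left(-3\right) \left(1 - \frac{21}{2} \left(-3\right)\right)} = \frac{1}{\left(-3\right) \left(1 + \frac{63}{2}\right)} = \frac{1}{\left(-3\right) \frac{65}{2}} = \frac{1}{- \frac{195}{2}} = - \frac{2}{195}$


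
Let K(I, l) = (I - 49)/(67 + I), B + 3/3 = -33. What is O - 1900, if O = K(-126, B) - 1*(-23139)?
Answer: 1253276/59 ≈ 21242.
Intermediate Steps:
B = -34 (B = -1 - 33 = -34)
K(I, l) = (-49 + I)/(67 + I)
O = 1365376/59 (O = (-49 - 126)/(67 - 126) - 1*(-23139) = -175/(-59) + 23139 = -1/59*(-175) + 23139 = 175/59 + 23139 = 1365376/59 ≈ 23142.)
O - 1900 = 1365376/59 - 1900 = 1253276/59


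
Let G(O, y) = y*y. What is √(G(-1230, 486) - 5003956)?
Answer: 4*I*√297985 ≈ 2183.5*I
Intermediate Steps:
G(O, y) = y²
√(G(-1230, 486) - 5003956) = √(486² - 5003956) = √(236196 - 5003956) = √(-4767760) = 4*I*√297985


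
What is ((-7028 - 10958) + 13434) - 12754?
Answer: -17306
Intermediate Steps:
((-7028 - 10958) + 13434) - 12754 = (-17986 + 13434) - 12754 = -4552 - 12754 = -17306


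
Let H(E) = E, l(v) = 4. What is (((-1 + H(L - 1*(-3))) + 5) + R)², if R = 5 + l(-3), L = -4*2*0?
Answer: 256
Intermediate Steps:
L = 0 (L = -8*0 = 0)
R = 9 (R = 5 + 4 = 9)
(((-1 + H(L - 1*(-3))) + 5) + R)² = (((-1 + (0 - 1*(-3))) + 5) + 9)² = (((-1 + (0 + 3)) + 5) + 9)² = (((-1 + 3) + 5) + 9)² = ((2 + 5) + 9)² = (7 + 9)² = 16² = 256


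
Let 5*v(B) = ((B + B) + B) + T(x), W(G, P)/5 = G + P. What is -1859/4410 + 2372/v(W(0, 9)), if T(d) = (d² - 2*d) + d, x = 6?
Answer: 3466391/48510 ≈ 71.457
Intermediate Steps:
T(d) = d² - d
W(G, P) = 5*G + 5*P (W(G, P) = 5*(G + P) = 5*G + 5*P)
v(B) = 6 + 3*B/5 (v(B) = (((B + B) + B) + 6*(-1 + 6))/5 = ((2*B + B) + 6*5)/5 = (3*B + 30)/5 = (30 + 3*B)/5 = 6 + 3*B/5)
-1859/4410 + 2372/v(W(0, 9)) = -1859/4410 + 2372/(6 + 3*(5*0 + 5*9)/5) = -1859*1/4410 + 2372/(6 + 3*(0 + 45)/5) = -1859/4410 + 2372/(6 + (⅗)*45) = -1859/4410 + 2372/(6 + 27) = -1859/4410 + 2372/33 = 3466391/48510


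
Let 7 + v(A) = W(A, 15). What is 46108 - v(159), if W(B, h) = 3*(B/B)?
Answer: 46112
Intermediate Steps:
W(B, h) = 3 (W(B, h) = 3*1 = 3)
v(A) = -4 (v(A) = -7 + 3 = -4)
46108 - v(159) = 46108 - 1*(-4) = 46108 + 4 = 46112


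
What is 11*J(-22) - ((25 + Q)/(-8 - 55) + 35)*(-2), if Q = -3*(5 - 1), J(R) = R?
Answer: -10862/63 ≈ -172.41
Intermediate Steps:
Q = -12 (Q = -3*4 = -12)
11*J(-22) - ((25 + Q)/(-8 - 55) + 35)*(-2) = 11*(-22) - ((25 - 12)/(-8 - 55) + 35)*(-2) = -242 - (13/(-63) + 35)*(-2) = -242 - (13*(-1/63) + 35)*(-2) = -242 - (-13/63 + 35)*(-2) = -242 - 2192*(-2)/63 = -242 - 1*(-4384/63) = -242 + 4384/63 = -10862/63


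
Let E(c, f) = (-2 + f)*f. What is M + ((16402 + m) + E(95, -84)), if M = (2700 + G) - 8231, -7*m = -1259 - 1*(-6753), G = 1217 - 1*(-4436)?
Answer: 160742/7 ≈ 22963.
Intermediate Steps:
G = 5653 (G = 1217 + 4436 = 5653)
m = -5494/7 (m = -(-1259 - 1*(-6753))/7 = -(-1259 + 6753)/7 = -⅐*5494 = -5494/7 ≈ -784.86)
E(c, f) = f*(-2 + f)
M = 122 (M = (2700 + 5653) - 8231 = 8353 - 8231 = 122)
M + ((16402 + m) + E(95, -84)) = 122 + ((16402 - 5494/7) - 84*(-2 - 84)) = 122 + (109320/7 - 84*(-86)) = 122 + (109320/7 + 7224) = 122 + 159888/7 = 160742/7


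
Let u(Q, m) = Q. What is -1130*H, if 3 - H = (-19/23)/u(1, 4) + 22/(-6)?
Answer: -584210/69 ≈ -8466.8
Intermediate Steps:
H = 517/69 (H = 3 - (-19/23/1 + 22/(-6)) = 3 - (-19*1/23*1 + 22*(-⅙)) = 3 - (-19/23*1 - 11/3) = 3 - (-19/23 - 11/3) = 3 - 1*(-310/69) = 3 + 310/69 = 517/69 ≈ 7.4928)
-1130*H = -1130*517/69 = -584210/69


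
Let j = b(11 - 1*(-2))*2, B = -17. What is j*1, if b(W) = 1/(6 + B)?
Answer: -2/11 ≈ -0.18182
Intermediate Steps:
b(W) = -1/11 (b(W) = 1/(6 - 17) = 1/(-11) = -1/11)
j = -2/11 (j = -1/11*2 = -2/11 ≈ -0.18182)
j*1 = -2/11*1 = -2/11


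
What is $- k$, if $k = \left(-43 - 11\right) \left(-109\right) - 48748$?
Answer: $42862$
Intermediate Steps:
$k = -42862$ ($k = \left(-54\right) \left(-109\right) - 48748 = 5886 - 48748 = -42862$)
$- k = \left(-1\right) \left(-42862\right) = 42862$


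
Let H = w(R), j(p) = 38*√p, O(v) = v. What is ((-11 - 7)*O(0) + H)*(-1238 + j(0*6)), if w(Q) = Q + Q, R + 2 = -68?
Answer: 173320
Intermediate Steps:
R = -70 (R = -2 - 68 = -70)
w(Q) = 2*Q
H = -140 (H = 2*(-70) = -140)
((-11 - 7)*O(0) + H)*(-1238 + j(0*6)) = ((-11 - 7)*0 - 140)*(-1238 + 38*√(0*6)) = (-18*0 - 140)*(-1238 + 38*√0) = (0 - 140)*(-1238 + 38*0) = -140*(-1238 + 0) = -140*(-1238) = 173320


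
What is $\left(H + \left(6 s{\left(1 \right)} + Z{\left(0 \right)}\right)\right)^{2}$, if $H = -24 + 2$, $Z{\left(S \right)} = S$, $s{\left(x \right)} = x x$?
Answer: $256$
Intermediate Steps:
$s{\left(x \right)} = x^{2}$
$H = -22$
$\left(H + \left(6 s{\left(1 \right)} + Z{\left(0 \right)}\right)\right)^{2} = \left(-22 + \left(6 \cdot 1^{2} + 0\right)\right)^{2} = \left(-22 + \left(6 \cdot 1 + 0\right)\right)^{2} = \left(-22 + \left(6 + 0\right)\right)^{2} = \left(-22 + 6\right)^{2} = \left(-16\right)^{2} = 256$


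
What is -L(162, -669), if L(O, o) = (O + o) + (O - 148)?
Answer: 493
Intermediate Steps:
L(O, o) = -148 + o + 2*O (L(O, o) = (O + o) + (-148 + O) = -148 + o + 2*O)
-L(162, -669) = -(-148 - 669 + 2*162) = -(-148 - 669 + 324) = -1*(-493) = 493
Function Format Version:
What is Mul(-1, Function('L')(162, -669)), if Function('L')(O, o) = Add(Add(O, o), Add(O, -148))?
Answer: 493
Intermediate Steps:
Function('L')(O, o) = Add(-148, o, Mul(2, O)) (Function('L')(O, o) = Add(Add(O, o), Add(-148, O)) = Add(-148, o, Mul(2, O)))
Mul(-1, Function('L')(162, -669)) = Mul(-1, Add(-148, -669, Mul(2, 162))) = Mul(-1, Add(-148, -669, 324)) = Mul(-1, -493) = 493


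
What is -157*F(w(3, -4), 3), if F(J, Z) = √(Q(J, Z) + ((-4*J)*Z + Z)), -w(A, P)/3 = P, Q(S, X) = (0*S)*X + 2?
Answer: -157*I*√139 ≈ -1851.0*I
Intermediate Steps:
Q(S, X) = 2 (Q(S, X) = 0*X + 2 = 0 + 2 = 2)
w(A, P) = -3*P
F(J, Z) = √(2 + Z - 4*J*Z) (F(J, Z) = √(2 + ((-4*J)*Z + Z)) = √(2 + (-4*J*Z + Z)) = √(2 + (Z - 4*J*Z)) = √(2 + Z - 4*J*Z))
-157*F(w(3, -4), 3) = -157*√(2 + 3 - 4*(-3*(-4))*3) = -157*√(2 + 3 - 4*12*3) = -157*√(2 + 3 - 144) = -157*I*√139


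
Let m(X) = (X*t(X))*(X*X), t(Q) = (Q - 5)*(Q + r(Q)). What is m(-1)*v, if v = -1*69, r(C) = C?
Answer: 828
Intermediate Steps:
t(Q) = 2*Q*(-5 + Q) (t(Q) = (Q - 5)*(Q + Q) = (-5 + Q)*(2*Q) = 2*Q*(-5 + Q))
m(X) = 2*X⁴*(-5 + X) (m(X) = (X*(2*X*(-5 + X)))*(X*X) = (2*X²*(-5 + X))*X² = 2*X⁴*(-5 + X))
v = -69
m(-1)*v = (2*(-1)⁴*(-5 - 1))*(-69) = (2*1*(-6))*(-69) = -12*(-69) = 828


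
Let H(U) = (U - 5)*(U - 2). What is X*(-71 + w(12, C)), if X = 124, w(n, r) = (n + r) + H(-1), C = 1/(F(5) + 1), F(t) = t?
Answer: -15190/3 ≈ -5063.3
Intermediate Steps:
H(U) = (-5 + U)*(-2 + U)
C = ⅙ (C = 1/(5 + 1) = 1/6 = ⅙ ≈ 0.16667)
w(n, r) = 18 + n + r (w(n, r) = (n + r) + (10 + (-1)² - 7*(-1)) = (n + r) + (10 + 1 + 7) = (n + r) + 18 = 18 + n + r)
X*(-71 + w(12, C)) = 124*(-71 + (18 + 12 + ⅙)) = 124*(-71 + 181/6) = 124*(-245/6) = -15190/3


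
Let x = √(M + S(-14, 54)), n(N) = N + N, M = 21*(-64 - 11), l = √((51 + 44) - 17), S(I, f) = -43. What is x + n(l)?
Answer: 2*√78 + I*√1618 ≈ 17.664 + 40.224*I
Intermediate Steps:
l = √78 (l = √(95 - 17) = √78 ≈ 8.8318)
M = -1575 (M = 21*(-75) = -1575)
n(N) = 2*N
x = I*√1618 (x = √(-1575 - 43) = √(-1618) = I*√1618 ≈ 40.224*I)
x + n(l) = I*√1618 + 2*√78 = 2*√78 + I*√1618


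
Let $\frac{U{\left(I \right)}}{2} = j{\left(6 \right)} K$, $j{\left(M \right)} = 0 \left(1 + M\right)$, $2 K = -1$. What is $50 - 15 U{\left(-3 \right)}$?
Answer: $50$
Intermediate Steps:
$K = - \frac{1}{2}$ ($K = \frac{1}{2} \left(-1\right) = - \frac{1}{2} \approx -0.5$)
$j{\left(M \right)} = 0$
$U{\left(I \right)} = 0$ ($U{\left(I \right)} = 2 \cdot 0 \left(- \frac{1}{2}\right) = 2 \cdot 0 = 0$)
$50 - 15 U{\left(-3 \right)} = 50 - 0 = 50 + 0 = 50$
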